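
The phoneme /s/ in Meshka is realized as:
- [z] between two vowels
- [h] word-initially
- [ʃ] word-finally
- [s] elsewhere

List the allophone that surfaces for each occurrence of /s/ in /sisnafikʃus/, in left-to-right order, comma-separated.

Occurrence 1 (position 1): word-initially → [h].
Occurrence 2 (position 3): no conditioning environment matches → elsewhere allophone [s].
Occurrence 3 (position 11): word-finally → [ʃ].

[h], [s], [ʃ]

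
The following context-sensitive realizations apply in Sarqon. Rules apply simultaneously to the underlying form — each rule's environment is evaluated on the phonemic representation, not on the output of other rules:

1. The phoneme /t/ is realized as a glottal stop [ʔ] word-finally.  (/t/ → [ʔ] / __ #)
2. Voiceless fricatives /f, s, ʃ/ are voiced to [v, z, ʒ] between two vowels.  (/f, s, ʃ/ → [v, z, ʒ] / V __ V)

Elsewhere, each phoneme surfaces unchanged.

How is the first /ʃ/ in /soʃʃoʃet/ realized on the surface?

[ʃ]

/ʃ/ (between /o/ and /ʃ/) fails the environment for rule 2, so it stays [ʃ].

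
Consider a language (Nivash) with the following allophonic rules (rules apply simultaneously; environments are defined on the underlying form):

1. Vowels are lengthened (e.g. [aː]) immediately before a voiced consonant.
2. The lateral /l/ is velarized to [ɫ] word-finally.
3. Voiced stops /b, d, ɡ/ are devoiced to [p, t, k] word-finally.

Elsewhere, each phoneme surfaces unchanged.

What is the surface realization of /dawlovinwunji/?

[daːwloːviːnwuːnji]

/d/ (word-initial) is in the target of rule 3 but the environment (word-finally) is not met → [d].
/a/ meets the environment for rule 1 (before a voiced consonant) → [aː].
/w/ — not in any rule's target class → [w].
/l/ (between /w/ and /o/) fails the environment for rule 2, so it stays [l].
Rule 1 applies to /o/ (between /l/ and /v/: before a voiced consonant) → [oː].
/v/ (between /o/ and /i/): no rule targets it → [v].
/i/ (between /v/ and /n/): before a voiced consonant, so rule 1 applies → [iː].
/n/ (between /i/ and /w/): no rule targets it → [n].
/w/ (between /n/ and /u/): no rule targets it → [w].
/u/ (between /w/ and /n/) occurs before a voiced consonant → [uː] by rule 1.
/n/ (between /u/ and /j/) is unaffected → [n].
/j/ stays [j].
/i/ (word-final) fails the environment for rule 1, so it stays [i].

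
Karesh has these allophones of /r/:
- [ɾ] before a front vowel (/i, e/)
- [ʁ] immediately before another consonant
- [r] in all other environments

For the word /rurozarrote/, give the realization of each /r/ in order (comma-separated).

[r], [r], [ʁ], [r]

Occurrence 1 (position 1): no conditioning environment matches → elsewhere allophone [r].
Occurrence 2 (position 3): no conditioning environment matches → elsewhere allophone [r].
Occurrence 3 (position 7): immediately before another consonant → [ʁ].
Occurrence 4 (position 8): no conditioning environment matches → elsewhere allophone [r].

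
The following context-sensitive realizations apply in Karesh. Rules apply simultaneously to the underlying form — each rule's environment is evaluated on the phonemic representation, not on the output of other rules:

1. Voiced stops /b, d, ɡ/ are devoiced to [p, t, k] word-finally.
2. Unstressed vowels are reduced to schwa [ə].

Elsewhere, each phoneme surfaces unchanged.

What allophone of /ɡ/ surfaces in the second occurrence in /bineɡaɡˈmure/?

/ɡ/ (between /a/ and /m/) is in the target of rule 1 but the environment (word-finally) is not met → [ɡ].

[ɡ]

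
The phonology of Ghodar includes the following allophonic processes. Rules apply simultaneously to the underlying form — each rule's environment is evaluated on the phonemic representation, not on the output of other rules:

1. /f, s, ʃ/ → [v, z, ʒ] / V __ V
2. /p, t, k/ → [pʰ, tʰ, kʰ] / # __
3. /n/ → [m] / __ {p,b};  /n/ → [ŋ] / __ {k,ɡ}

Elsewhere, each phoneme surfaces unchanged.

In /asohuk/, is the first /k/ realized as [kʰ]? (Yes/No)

/k/ (word-final) is in the target of rule 2 but the environment (word-initially) is not met → [k].
The actual realization is [k], not [kʰ].

No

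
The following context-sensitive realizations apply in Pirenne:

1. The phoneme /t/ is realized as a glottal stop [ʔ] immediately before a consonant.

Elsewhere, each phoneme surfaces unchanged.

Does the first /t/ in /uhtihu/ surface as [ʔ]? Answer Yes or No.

/t/ (between /h/ and /i/) fails the environment for rule 1, so it stays [t].
The actual realization is [t], not [ʔ].

No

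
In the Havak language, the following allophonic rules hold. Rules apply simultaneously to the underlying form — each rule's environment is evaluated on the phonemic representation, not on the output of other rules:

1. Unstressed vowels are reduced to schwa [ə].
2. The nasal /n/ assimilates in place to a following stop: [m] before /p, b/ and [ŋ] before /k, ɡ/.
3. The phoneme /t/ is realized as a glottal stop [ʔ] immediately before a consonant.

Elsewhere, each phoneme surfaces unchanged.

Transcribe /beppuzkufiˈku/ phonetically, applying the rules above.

[bəppəzkəfəˈku]

/b/ stays [b].
/e/ (between /b/ and /p/) occurs in an unstressed syllable → [ə] by rule 1.
/p/ stays [p].
/p/ (between /p/ and /u/) is unaffected → [p].
/u/ (between /p/ and /z/): in an unstressed syllable, so rule 1 applies → [ə].
/z/ (between /u/ and /k/) is unaffected → [z].
/k/ (between /z/ and /u/): no rule targets it → [k].
/u/ — between /k/ and /f/, in an unstressed syllable — surfaces as [ə] (rule 1).
/f/ stays [f].
/i/ meets the environment for rule 1 (in an unstressed syllable) → [ə].
/k/ stays [k].
/u/ (word-final) fails the environment for rule 1, so it stays [u].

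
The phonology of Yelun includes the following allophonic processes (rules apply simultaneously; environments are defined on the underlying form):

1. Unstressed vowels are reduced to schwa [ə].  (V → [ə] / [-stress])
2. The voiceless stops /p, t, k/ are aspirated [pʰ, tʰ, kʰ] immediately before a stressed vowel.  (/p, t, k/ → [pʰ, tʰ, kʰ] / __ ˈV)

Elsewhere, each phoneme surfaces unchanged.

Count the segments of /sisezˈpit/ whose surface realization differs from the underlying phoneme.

Segments that undergo a rule: /i/ → [ə] (rule 1); /e/ → [ə] (rule 1); /p/ → [pʰ] (rule 2).
All other segments surface unchanged.

3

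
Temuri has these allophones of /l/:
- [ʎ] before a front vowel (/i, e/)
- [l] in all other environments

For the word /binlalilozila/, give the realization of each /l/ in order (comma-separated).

[l], [ʎ], [l], [l]

Occurrence 1 (position 4): no conditioning environment matches → elsewhere allophone [l].
Occurrence 2 (position 6): before a front vowel (/i, e/) → [ʎ].
Occurrence 3 (position 8): no conditioning environment matches → elsewhere allophone [l].
Occurrence 4 (position 12): no conditioning environment matches → elsewhere allophone [l].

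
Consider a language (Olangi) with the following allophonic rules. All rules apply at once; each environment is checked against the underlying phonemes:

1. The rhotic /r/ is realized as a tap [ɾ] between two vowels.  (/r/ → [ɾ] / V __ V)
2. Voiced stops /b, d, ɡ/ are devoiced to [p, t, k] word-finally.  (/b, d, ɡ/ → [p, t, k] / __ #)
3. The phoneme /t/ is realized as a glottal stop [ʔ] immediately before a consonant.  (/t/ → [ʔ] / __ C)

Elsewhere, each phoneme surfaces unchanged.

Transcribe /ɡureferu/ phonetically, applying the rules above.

[ɡuɾefeɾu]

/ɡ/ (word-initial): rule 2 targets it, but not word-finally → unchanged [ɡ].
/u/ — not in any rule's target class → [u].
/r/ (between /u/ and /e/) occurs between two vowels → [ɾ] by rule 1.
/e/ (between /r/ and /f/) is unaffected → [e].
/f/ (between /e/ and /e/): no rule targets it → [f].
/e/ (between /f/ and /r/) is unaffected → [e].
/r/ meets the environment for rule 1 (between two vowels) → [ɾ].
/u/ (word-final): no rule targets it → [u].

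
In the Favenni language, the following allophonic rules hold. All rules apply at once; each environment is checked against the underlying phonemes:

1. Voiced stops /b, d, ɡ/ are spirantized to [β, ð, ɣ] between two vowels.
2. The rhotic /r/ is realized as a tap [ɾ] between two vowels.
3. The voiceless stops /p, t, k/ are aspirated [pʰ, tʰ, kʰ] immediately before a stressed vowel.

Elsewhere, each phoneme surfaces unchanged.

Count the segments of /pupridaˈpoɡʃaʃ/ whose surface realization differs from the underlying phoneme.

2

Segments that undergo a rule: /d/ → [ð] (rule 1); /p/ → [pʰ] (rule 3).
All other segments surface unchanged.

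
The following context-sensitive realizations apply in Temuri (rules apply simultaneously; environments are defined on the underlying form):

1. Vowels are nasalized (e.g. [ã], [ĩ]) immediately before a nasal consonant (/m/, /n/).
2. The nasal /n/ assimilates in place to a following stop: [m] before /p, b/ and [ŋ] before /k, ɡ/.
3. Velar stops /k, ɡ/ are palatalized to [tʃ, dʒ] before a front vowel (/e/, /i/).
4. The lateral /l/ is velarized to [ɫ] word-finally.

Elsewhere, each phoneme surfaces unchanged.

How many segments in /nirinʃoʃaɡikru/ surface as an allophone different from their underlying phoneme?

Segments that undergo a rule: /i/ → [ĩ] (rule 1); /ɡ/ → [dʒ] (rule 3).
All other segments surface unchanged.

2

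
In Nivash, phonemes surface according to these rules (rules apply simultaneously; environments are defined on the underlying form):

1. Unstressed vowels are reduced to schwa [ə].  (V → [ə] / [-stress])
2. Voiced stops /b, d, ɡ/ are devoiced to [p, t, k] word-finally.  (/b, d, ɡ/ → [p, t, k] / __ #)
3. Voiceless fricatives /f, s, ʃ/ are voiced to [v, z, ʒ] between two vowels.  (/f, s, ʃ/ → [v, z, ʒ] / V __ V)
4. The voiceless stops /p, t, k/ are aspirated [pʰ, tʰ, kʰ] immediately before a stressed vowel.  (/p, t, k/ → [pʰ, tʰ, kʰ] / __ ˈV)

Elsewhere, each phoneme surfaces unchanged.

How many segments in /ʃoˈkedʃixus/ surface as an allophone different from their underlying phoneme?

4

Segments that undergo a rule: /o/ → [ə] (rule 1); /k/ → [kʰ] (rule 4); /i/ → [ə] (rule 1); /u/ → [ə] (rule 1).
All other segments surface unchanged.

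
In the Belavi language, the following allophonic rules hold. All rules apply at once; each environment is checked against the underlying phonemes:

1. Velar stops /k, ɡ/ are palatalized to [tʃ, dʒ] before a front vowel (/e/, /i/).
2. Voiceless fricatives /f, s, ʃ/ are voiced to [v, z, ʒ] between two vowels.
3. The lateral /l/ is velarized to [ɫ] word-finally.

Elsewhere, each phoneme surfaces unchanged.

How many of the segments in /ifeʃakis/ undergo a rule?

3

Segments that undergo a rule: /f/ → [v] (rule 2); /ʃ/ → [ʒ] (rule 2); /k/ → [tʃ] (rule 1).
All other segments surface unchanged.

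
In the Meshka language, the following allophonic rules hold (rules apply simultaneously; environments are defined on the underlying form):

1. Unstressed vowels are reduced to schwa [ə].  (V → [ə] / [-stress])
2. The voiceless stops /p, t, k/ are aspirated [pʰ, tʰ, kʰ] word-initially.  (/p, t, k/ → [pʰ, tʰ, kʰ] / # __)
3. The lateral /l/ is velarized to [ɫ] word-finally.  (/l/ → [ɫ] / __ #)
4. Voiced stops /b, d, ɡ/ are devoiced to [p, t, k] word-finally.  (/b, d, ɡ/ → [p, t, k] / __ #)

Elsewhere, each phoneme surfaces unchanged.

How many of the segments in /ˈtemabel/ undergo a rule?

4

Segments that undergo a rule: /t/ → [tʰ] (rule 2); /a/ → [ə] (rule 1); /e/ → [ə] (rule 1); /l/ → [ɫ] (rule 3).
All other segments surface unchanged.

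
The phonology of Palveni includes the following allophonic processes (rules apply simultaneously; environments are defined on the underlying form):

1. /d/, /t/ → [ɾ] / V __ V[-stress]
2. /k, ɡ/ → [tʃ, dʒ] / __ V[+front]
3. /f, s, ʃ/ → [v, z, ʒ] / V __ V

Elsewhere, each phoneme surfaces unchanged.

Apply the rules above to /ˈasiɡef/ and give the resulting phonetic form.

/s/ meets the environment for rule 3 (between two vowels) → [z].
Rule 2 applies to /ɡ/ (between /i/ and /e/: before a front vowel) → [dʒ].
/f/ (word-final) fails the environment for rule 3, so it stays [f].

[ˈazidʒef]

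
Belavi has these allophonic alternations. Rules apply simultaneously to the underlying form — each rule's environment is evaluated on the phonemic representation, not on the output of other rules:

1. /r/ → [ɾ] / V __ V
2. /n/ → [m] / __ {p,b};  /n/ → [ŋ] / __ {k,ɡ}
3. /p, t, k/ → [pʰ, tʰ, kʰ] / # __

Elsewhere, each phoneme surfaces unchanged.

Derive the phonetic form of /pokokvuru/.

[pʰokokvuɾu]

/p/ — word-initial, word-initially — surfaces as [pʰ] (rule 3).
/k/ (between /o/ and /o/) fails the environment for rule 3, so it stays [k].
/k/ (between /o/ and /v/): rule 3 targets it, but not word-initially → unchanged [k].
/r/ (between /u/ and /u/) occurs between two vowels → [ɾ] by rule 1.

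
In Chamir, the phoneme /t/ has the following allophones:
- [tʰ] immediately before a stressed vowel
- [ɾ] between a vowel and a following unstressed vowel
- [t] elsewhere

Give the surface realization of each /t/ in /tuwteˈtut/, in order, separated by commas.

Occurrence 1 (position 1): no conditioning environment matches → elsewhere allophone [t].
Occurrence 2 (position 4): no conditioning environment matches → elsewhere allophone [t].
Occurrence 3 (position 6): immediately before a stressed vowel → [tʰ].
Occurrence 4 (position 8): no conditioning environment matches → elsewhere allophone [t].

[t], [t], [tʰ], [t]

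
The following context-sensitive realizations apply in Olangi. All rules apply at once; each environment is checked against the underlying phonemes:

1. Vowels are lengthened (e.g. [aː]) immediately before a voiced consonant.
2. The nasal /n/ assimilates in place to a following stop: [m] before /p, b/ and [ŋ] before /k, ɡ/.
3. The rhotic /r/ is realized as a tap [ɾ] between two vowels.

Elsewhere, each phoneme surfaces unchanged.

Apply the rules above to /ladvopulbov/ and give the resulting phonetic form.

/l/ — not in any rule's target class → [l].
Rule 1 applies to /a/ (between /l/ and /d/: before a voiced consonant) → [aː].
/d/ (between /a/ and /v/): no rule targets it → [d].
/v/ (between /d/ and /o/): no rule targets it → [v].
/o/ — between /v/ and /p/; rule 1 does not apply here → [o].
/p/ — not in any rule's target class → [p].
/u/ (between /p/ and /l/): before a voiced consonant, so rule 1 applies → [uː].
/l/ (between /u/ and /b/): no rule targets it → [l].
/b/ (between /l/ and /o/): no rule targets it → [b].
Rule 1 applies to /o/ (between /b/ and /v/: before a voiced consonant) → [oː].
/v/ stays [v].

[laːdvopuːlboːv]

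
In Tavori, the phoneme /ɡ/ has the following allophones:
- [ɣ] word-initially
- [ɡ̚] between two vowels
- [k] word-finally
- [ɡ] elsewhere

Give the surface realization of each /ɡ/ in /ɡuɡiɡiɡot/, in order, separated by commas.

[ɣ], [ɡ̚], [ɡ̚], [ɡ̚]

Occurrence 1 (position 1): word-initially → [ɣ].
Occurrence 2 (position 3): between two vowels → [ɡ̚].
Occurrence 3 (position 5): between two vowels → [ɡ̚].
Occurrence 4 (position 7): between two vowels → [ɡ̚].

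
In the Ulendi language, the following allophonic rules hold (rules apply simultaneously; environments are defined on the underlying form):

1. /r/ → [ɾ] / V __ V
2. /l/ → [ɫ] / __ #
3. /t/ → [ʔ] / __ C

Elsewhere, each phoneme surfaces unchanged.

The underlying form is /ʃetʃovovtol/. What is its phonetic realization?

[ʃeʔʃovovtoɫ]

/ʃ/ stays [ʃ].
/e/ (between /ʃ/ and /t/) is unaffected → [e].
Rule 3 applies to /t/ (between /e/ and /ʃ/: immediately before a consonant) → [ʔ].
/ʃ/ (between /t/ and /o/): no rule targets it → [ʃ].
/o/ (between /ʃ/ and /v/) is unaffected → [o].
/v/ (between /o/ and /o/): no rule targets it → [v].
/o/ (between /v/ and /v/): no rule targets it → [o].
/v/ stays [v].
/t/ (between /v/ and /o/) fails the environment for rule 3, so it stays [t].
/o/ stays [o].
/l/ (word-final) occurs word-finally → [ɫ] by rule 2.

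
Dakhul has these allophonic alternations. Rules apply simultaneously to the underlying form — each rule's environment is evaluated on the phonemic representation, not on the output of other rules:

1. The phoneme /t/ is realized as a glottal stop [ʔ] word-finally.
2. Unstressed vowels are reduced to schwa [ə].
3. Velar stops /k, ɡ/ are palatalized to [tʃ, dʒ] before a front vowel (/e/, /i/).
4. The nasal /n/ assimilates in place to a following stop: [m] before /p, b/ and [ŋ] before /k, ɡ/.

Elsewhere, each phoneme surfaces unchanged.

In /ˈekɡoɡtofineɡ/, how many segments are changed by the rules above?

Segments that undergo a rule: /o/ → [ə] (rule 2); /o/ → [ə] (rule 2); /i/ → [ə] (rule 2); /e/ → [ə] (rule 2).
All other segments surface unchanged.

4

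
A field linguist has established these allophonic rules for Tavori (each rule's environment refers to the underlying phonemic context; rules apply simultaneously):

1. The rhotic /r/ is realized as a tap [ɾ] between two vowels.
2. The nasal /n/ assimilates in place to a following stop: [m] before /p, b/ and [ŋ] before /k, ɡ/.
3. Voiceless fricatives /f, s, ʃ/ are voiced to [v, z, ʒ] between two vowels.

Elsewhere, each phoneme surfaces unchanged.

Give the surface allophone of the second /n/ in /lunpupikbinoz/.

/n/ (between /i/ and /o/) fails the environment for rule 2, so it stays [n].

[n]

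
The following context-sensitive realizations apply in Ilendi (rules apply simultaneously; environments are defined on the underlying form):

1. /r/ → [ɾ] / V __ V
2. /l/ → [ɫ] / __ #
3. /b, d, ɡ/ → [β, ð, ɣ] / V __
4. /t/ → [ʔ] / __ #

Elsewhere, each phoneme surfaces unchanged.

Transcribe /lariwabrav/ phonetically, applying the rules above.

/l/ — word-initial; rule 2 does not apply here → [l].
/a/ — not in any rule's target class → [a].
/r/ meets the environment for rule 1 (between two vowels) → [ɾ].
/i/ stays [i].
/w/ (between /i/ and /a/) is unaffected → [w].
/a/ (between /w/ and /b/) is unaffected → [a].
Rule 3 applies to /b/ (between /a/ and /r/: immediately after a vowel) → [β].
/r/ — between /b/ and /a/; rule 1 does not apply here → [r].
/a/ (between /r/ and /v/) is unaffected → [a].
/v/ — not in any rule's target class → [v].

[laɾiwaβrav]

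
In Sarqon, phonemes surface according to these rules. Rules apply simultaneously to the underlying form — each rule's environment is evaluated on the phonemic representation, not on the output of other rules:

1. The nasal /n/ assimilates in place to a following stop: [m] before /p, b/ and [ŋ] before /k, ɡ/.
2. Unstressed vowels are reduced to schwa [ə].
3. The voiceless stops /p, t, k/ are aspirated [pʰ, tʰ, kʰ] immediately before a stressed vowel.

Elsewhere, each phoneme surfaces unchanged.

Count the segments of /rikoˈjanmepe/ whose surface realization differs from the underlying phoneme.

4

Segments that undergo a rule: /i/ → [ə] (rule 2); /o/ → [ə] (rule 2); /e/ → [ə] (rule 2); /e/ → [ə] (rule 2).
All other segments surface unchanged.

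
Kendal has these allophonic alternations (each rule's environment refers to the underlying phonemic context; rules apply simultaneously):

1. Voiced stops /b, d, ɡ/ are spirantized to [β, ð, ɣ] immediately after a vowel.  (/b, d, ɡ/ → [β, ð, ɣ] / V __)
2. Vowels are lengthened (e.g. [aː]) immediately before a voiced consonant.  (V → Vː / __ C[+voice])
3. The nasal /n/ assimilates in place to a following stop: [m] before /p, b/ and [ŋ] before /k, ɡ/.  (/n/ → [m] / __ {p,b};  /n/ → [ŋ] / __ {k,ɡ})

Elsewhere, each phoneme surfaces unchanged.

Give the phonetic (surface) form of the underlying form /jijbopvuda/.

/j/ — not in any rule's target class → [j].
/i/ — between /j/ and /j/, before a voiced consonant — surfaces as [iː] (rule 2).
/j/ (between /i/ and /b/): no rule targets it → [j].
/b/ (between /j/ and /o/): rule 1 targets it, but not immediately after a vowel → unchanged [b].
/o/ (between /b/ and /p/) fails the environment for rule 2, so it stays [o].
/p/ — not in any rule's target class → [p].
/v/ (between /p/ and /u/): no rule targets it → [v].
Rule 2 applies to /u/ (between /v/ and /d/: before a voiced consonant) → [uː].
/d/ (between /u/ and /a/) occurs immediately after a vowel → [ð] by rule 1.
/a/ (word-final) is in the target of rule 2 but the environment (before a voiced consonant) is not met → [a].

[jiːjbopvuːða]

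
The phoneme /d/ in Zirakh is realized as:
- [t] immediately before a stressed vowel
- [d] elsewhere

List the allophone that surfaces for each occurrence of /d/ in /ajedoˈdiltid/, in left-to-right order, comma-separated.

[d], [t], [d]

Occurrence 1 (position 4): no conditioning environment matches → elsewhere allophone [d].
Occurrence 2 (position 6): immediately before a stressed vowel → [t].
Occurrence 3 (position 11): no conditioning environment matches → elsewhere allophone [d].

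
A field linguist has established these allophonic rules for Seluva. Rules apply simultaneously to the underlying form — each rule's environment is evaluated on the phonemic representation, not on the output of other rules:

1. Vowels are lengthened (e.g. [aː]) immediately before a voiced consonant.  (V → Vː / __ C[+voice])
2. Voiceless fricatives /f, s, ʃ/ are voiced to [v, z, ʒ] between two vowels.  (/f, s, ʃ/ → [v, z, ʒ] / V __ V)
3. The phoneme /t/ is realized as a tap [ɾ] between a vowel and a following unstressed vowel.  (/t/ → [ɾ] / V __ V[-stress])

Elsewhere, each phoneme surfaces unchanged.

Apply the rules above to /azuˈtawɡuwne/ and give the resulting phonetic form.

/a/ (word-initial): before a voiced consonant, so rule 1 applies → [aː].
/z/ (between /a/ and /u/): no rule targets it → [z].
/u/ (between /z/ and /t/) fails the environment for rule 1, so it stays [u].
/t/ — between /u/ and /a/; rule 3 does not apply here → [t].
/a/ meets the environment for rule 1 (before a voiced consonant) → [aː].
/w/ stays [w].
/ɡ/ (between /w/ and /u/): no rule targets it → [ɡ].
Rule 1 applies to /u/ (between /ɡ/ and /w/: before a voiced consonant) → [uː].
/w/ stays [w].
/n/ (between /w/ and /e/): no rule targets it → [n].
/e/ (word-final): rule 1 targets it, but not before a voiced consonant → unchanged [e].

[aːzuˈtaːwɡuːwne]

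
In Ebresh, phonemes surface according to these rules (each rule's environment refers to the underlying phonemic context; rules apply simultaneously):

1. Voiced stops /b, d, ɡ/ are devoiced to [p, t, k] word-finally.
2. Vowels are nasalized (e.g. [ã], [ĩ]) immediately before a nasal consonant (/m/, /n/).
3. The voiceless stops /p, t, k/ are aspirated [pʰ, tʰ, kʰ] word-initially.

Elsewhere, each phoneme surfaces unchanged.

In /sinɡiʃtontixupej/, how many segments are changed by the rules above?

2

Segments that undergo a rule: /i/ → [ĩ] (rule 2); /o/ → [õ] (rule 2).
All other segments surface unchanged.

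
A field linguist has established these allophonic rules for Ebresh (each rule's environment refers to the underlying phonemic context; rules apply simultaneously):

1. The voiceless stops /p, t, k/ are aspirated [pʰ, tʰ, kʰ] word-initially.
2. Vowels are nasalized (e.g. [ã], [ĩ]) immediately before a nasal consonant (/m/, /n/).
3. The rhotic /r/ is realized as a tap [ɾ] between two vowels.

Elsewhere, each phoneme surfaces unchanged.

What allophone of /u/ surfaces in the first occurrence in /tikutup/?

[u]

/u/ (between /k/ and /t/): rule 2 targets it, but not before a nasal consonant → unchanged [u].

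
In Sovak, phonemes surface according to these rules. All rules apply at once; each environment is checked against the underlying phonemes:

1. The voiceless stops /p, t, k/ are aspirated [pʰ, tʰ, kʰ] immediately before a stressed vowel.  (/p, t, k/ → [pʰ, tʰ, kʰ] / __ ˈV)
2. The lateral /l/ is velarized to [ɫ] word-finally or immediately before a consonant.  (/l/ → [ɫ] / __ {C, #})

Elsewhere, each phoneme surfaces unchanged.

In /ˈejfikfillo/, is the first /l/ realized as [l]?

/l/ — between /i/ and /l/, word-finally or immediately before a consonant — surfaces as [ɫ] (rule 2).
The actual realization is [ɫ], not [l].

No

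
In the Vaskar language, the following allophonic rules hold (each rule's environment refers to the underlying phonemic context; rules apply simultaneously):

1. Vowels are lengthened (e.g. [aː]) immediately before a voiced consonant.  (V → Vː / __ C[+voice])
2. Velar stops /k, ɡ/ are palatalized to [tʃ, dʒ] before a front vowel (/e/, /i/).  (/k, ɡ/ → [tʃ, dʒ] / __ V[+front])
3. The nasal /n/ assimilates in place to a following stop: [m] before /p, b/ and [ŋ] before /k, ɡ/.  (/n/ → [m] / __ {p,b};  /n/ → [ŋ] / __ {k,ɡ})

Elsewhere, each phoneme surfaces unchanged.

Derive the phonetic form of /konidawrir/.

[koːniːdaːwriːr]

/k/ (word-initial): rule 2 targets it, but not before a front vowel → unchanged [k].
/o/ (between /k/ and /n/): before a voiced consonant, so rule 1 applies → [oː].
/n/ (between /o/ and /i/): rule 3 targets it, but not before a labial or velar stop → unchanged [n].
/i/ (between /n/ and /d/) occurs before a voiced consonant → [iː] by rule 1.
/d/ (between /i/ and /a/) is unaffected → [d].
/a/ meets the environment for rule 1 (before a voiced consonant) → [aː].
/w/ — not in any rule's target class → [w].
/r/ stays [r].
/i/ — between /r/ and /r/, before a voiced consonant — surfaces as [iː] (rule 1).
/r/ (word-final): no rule targets it → [r].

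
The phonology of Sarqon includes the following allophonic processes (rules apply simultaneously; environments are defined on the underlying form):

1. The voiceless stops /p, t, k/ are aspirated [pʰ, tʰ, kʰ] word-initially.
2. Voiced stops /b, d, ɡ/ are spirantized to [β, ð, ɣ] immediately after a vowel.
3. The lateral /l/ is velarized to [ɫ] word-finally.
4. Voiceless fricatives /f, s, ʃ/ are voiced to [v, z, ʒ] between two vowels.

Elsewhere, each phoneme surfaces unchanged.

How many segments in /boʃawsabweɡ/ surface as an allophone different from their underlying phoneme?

3

Segments that undergo a rule: /ʃ/ → [ʒ] (rule 4); /b/ → [β] (rule 2); /ɡ/ → [ɣ] (rule 2).
All other segments surface unchanged.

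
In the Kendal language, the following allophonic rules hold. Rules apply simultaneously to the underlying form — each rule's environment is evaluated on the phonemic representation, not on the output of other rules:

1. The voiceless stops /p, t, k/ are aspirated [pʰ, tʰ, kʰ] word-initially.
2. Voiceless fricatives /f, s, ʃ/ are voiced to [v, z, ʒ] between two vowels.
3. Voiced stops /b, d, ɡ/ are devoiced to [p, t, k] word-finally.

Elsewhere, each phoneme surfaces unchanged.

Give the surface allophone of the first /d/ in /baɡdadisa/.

/d/ (between /ɡ/ and /a/) fails the environment for rule 3, so it stays [d].

[d]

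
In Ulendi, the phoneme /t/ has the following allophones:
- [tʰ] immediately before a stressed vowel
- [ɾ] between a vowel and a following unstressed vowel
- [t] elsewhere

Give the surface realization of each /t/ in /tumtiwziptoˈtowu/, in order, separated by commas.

Occurrence 1 (position 1): no conditioning environment matches → elsewhere allophone [t].
Occurrence 2 (position 4): no conditioning environment matches → elsewhere allophone [t].
Occurrence 3 (position 10): no conditioning environment matches → elsewhere allophone [t].
Occurrence 4 (position 12): immediately before a stressed vowel → [tʰ].

[t], [t], [t], [tʰ]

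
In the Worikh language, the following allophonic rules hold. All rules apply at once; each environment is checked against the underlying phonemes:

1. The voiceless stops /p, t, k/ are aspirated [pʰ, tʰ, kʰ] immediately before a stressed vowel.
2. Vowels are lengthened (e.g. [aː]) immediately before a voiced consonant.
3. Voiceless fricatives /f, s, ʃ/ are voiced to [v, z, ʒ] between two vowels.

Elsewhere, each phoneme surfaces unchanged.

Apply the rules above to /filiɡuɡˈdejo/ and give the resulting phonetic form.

/f/ (word-initial) fails the environment for rule 3, so it stays [f].
Rule 2 applies to /i/ (between /f/ and /l/: before a voiced consonant) → [iː].
/l/ (between /i/ and /i/): no rule targets it → [l].
/i/ meets the environment for rule 2 (before a voiced consonant) → [iː].
/ɡ/ (between /i/ and /u/): no rule targets it → [ɡ].
/u/ (between /ɡ/ and /ɡ/): before a voiced consonant, so rule 2 applies → [uː].
/ɡ/ — not in any rule's target class → [ɡ].
/d/ — not in any rule's target class → [d].
Rule 2 applies to /e/ (between /d/ and /j/: before a voiced consonant) → [eː].
/j/ (between /e/ and /o/): no rule targets it → [j].
/o/ (word-final) fails the environment for rule 2, so it stays [o].

[fiːliːɡuːɡˈdeːjo]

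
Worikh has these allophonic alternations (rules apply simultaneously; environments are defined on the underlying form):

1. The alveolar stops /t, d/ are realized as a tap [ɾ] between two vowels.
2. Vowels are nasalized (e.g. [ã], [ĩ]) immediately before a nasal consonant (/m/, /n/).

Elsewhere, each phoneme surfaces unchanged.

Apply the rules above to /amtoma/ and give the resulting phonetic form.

[ãmtõma]

/a/ (word-initial): before a nasal consonant, so rule 2 applies → [ã].
/m/ (between /a/ and /t/): no rule targets it → [m].
/t/ (between /m/ and /o/) is in the target of rule 1 but the environment (between two vowels) is not met → [t].
/o/ — between /t/ and /m/, before a nasal consonant — surfaces as [õ] (rule 2).
/m/ — not in any rule's target class → [m].
/a/ (word-final): rule 2 targets it, but not before a nasal consonant → unchanged [a].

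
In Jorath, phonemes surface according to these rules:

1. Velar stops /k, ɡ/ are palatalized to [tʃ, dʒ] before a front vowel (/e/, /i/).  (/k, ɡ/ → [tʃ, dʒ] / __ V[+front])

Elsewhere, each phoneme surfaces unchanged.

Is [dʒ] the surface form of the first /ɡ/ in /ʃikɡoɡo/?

No

/ɡ/ (between /k/ and /o/): rule 1 targets it, but not before a front vowel → unchanged [ɡ].
The actual realization is [ɡ], not [dʒ].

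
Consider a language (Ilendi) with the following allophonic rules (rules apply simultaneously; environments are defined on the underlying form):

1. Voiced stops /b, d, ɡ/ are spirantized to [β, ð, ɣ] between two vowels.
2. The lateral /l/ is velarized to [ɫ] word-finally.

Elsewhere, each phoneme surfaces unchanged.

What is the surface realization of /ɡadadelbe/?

/ɡ/ (word-initial): rule 1 targets it, but not between two vowels → unchanged [ɡ].
/a/ stays [a].
/d/ (between /a/ and /a/) occurs between two vowels → [ð] by rule 1.
/a/ — not in any rule's target class → [a].
/d/ — between /a/ and /e/, between two vowels — surfaces as [ð] (rule 1).
/e/ (between /d/ and /l/): no rule targets it → [e].
/l/ — between /e/ and /b/; rule 2 does not apply here → [l].
/b/ — between /l/ and /e/; rule 1 does not apply here → [b].
/e/ (word-final) is unaffected → [e].

[ɡaðaðelbe]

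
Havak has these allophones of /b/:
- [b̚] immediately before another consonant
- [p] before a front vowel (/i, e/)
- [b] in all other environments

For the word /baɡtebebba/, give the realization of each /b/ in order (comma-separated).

[b], [p], [b̚], [b]

Occurrence 1 (position 1): no conditioning environment matches → elsewhere allophone [b].
Occurrence 2 (position 6): before a front vowel (/i, e/) → [p].
Occurrence 3 (position 8): immediately before another consonant → [b̚].
Occurrence 4 (position 9): no conditioning environment matches → elsewhere allophone [b].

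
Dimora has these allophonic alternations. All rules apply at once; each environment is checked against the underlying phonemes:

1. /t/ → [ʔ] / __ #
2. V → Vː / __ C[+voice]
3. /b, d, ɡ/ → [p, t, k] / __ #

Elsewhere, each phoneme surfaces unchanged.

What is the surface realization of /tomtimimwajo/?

/t/ (word-initial) fails the environment for rule 1, so it stays [t].
/o/ — between /t/ and /m/, before a voiced consonant — surfaces as [oː] (rule 2).
/t/ — between /m/ and /i/; rule 1 does not apply here → [t].
/i/ (between /t/ and /m/) occurs before a voiced consonant → [iː] by rule 2.
/i/ — between /m/ and /m/, before a voiced consonant — surfaces as [iː] (rule 2).
/a/ — between /w/ and /j/, before a voiced consonant — surfaces as [aː] (rule 2).
/o/ (word-final) fails the environment for rule 2, so it stays [o].

[toːmtiːmiːmwaːjo]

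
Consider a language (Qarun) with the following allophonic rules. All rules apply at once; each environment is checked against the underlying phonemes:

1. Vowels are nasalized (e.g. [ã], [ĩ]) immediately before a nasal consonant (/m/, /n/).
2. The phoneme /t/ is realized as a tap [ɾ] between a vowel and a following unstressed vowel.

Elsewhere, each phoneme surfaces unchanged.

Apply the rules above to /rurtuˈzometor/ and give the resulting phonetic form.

[rurtuˈzõmeɾor]

/r/ stays [r].
/u/ (between /r/ and /r/): rule 1 targets it, but not before a nasal consonant → unchanged [u].
/r/ (between /u/ and /t/) is unaffected → [r].
/t/ — between /r/ and /u/; rule 2 does not apply here → [t].
/u/ (between /t/ and /z/) fails the environment for rule 1, so it stays [u].
/z/ (between /u/ and /o/) is unaffected → [z].
Rule 1 applies to /o/ (between /z/ and /m/: before a nasal consonant) → [õ].
/m/ (between /o/ and /e/) is unaffected → [m].
/e/ (between /m/ and /t/) fails the environment for rule 1, so it stays [e].
/t/ (between /e/ and /o/): between a vowel and a following unstressed vowel, so rule 2 applies → [ɾ].
/o/ — between /t/ and /r/; rule 1 does not apply here → [o].
/r/ stays [r].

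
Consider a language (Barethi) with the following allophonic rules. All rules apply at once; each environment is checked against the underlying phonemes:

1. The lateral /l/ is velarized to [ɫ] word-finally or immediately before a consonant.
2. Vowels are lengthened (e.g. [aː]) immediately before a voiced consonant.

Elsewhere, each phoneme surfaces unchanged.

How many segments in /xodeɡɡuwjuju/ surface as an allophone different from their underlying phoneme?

Segments that undergo a rule: /o/ → [oː] (rule 2); /e/ → [eː] (rule 2); /u/ → [uː] (rule 2); /u/ → [uː] (rule 2).
All other segments surface unchanged.

4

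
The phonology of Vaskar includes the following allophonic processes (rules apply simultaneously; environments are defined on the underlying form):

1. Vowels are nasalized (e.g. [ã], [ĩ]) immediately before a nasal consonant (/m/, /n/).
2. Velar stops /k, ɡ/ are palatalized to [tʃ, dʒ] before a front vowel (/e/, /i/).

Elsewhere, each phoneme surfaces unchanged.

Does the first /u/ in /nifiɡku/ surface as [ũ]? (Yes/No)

/u/ (word-final) is in the target of rule 1 but the environment (before a nasal consonant) is not met → [u].
The actual realization is [u], not [ũ].

No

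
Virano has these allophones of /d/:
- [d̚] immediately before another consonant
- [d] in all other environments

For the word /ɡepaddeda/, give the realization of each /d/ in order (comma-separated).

[d̚], [d], [d]

Occurrence 1 (position 5): immediately before another consonant → [d̚].
Occurrence 2 (position 6): no conditioning environment matches → elsewhere allophone [d].
Occurrence 3 (position 8): no conditioning environment matches → elsewhere allophone [d].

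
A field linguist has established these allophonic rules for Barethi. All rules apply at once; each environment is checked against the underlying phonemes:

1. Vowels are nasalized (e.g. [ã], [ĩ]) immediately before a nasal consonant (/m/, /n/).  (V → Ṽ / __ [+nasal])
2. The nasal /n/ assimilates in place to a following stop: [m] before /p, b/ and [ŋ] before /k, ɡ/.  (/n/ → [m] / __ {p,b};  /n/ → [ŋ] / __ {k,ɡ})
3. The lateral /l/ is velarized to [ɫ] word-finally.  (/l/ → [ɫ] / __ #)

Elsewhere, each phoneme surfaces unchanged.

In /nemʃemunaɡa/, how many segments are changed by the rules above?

3

Segments that undergo a rule: /e/ → [ẽ] (rule 1); /e/ → [ẽ] (rule 1); /u/ → [ũ] (rule 1).
All other segments surface unchanged.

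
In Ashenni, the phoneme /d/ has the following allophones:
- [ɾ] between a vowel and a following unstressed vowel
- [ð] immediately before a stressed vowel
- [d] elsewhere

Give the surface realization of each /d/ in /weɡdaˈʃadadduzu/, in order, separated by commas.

[d], [ɾ], [d], [d]

Occurrence 1 (position 4): no conditioning environment matches → elsewhere allophone [d].
Occurrence 2 (position 8): between a vowel and a following unstressed vowel → [ɾ].
Occurrence 3 (position 10): no conditioning environment matches → elsewhere allophone [d].
Occurrence 4 (position 11): no conditioning environment matches → elsewhere allophone [d].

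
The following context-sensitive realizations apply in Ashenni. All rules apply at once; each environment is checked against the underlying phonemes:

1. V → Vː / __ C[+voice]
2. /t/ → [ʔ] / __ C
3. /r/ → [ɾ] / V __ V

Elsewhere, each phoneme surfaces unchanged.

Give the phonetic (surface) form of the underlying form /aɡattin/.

/a/ (word-initial) occurs before a voiced consonant → [aː] by rule 1.
/ɡ/ stays [ɡ].
/a/ (between /ɡ/ and /t/): rule 1 targets it, but not before a voiced consonant → unchanged [a].
Rule 2 applies to /t/ (between /a/ and /t/: immediately before a consonant) → [ʔ].
/t/ (between /t/ and /i/) fails the environment for rule 2, so it stays [t].
/i/ meets the environment for rule 1 (before a voiced consonant) → [iː].
/n/ — not in any rule's target class → [n].

[aːɡaʔtiːn]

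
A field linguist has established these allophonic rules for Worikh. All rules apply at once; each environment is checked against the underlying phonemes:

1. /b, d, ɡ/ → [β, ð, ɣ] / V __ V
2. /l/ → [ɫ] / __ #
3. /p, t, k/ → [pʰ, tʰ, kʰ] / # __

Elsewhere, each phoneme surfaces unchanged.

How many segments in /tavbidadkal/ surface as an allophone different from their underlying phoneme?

Segments that undergo a rule: /t/ → [tʰ] (rule 3); /d/ → [ð] (rule 1); /l/ → [ɫ] (rule 2).
All other segments surface unchanged.

3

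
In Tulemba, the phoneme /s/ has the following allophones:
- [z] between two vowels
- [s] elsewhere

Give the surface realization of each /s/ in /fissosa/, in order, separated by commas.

[s], [s], [z]

Occurrence 1 (position 3): no conditioning environment matches → elsewhere allophone [s].
Occurrence 2 (position 4): no conditioning environment matches → elsewhere allophone [s].
Occurrence 3 (position 6): between two vowels → [z].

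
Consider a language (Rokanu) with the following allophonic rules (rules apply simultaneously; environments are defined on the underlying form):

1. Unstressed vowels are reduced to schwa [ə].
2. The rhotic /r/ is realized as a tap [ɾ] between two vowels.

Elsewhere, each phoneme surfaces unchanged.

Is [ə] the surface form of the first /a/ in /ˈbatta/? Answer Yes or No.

/a/ — between /b/ and /t/; rule 1 does not apply here → [a].
The actual realization is [a], not [ə].

No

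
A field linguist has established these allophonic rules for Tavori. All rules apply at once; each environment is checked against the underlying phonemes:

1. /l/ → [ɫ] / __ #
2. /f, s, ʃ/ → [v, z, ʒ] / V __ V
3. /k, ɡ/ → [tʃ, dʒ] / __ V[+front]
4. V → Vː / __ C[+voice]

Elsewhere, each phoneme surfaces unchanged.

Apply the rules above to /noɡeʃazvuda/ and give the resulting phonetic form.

/n/ — not in any rule's target class → [n].
/o/ (between /n/ and /ɡ/): before a voiced consonant, so rule 4 applies → [oː].
/ɡ/ (between /o/ and /e/) occurs before a front vowel → [dʒ] by rule 3.
/e/ (between /ɡ/ and /ʃ/): rule 4 targets it, but not before a voiced consonant → unchanged [e].
Rule 2 applies to /ʃ/ (between /e/ and /a/: between two vowels) → [ʒ].
/a/ — between /ʃ/ and /z/, before a voiced consonant — surfaces as [aː] (rule 4).
/z/ (between /a/ and /v/): no rule targets it → [z].
/v/ (between /z/ and /u/): no rule targets it → [v].
Rule 4 applies to /u/ (between /v/ and /d/: before a voiced consonant) → [uː].
/d/ stays [d].
/a/ (word-final) fails the environment for rule 4, so it stays [a].

[noːdʒeʒaːzvuːda]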